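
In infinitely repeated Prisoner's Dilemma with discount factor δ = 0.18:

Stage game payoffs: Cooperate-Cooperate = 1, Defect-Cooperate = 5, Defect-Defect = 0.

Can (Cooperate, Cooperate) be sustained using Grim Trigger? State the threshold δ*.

δ* = 0.8; since δ = 0.18 < 0.8, cooperation cannot be sustained

Work:
For Grim Trigger:
Cooperate forever: 1/(1-δ)
Defect then punished: 5 + 0·δ/(1-δ)
Need: 1/(1-δ) ≥ 5 + 0·δ/(1-δ)
Solving: δ ≥ (T-R)/(T-P) = (5-1)/(5-0) = 0.8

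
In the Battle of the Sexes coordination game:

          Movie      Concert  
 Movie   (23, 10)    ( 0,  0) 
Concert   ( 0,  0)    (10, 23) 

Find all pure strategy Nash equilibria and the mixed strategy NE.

Pure NE: (Movie, Movie) and (Concert, Concert); Mixed NE: p = 0.697, q = 0.303

Work:
Check pure NE:
(Movie, Movie): (23, 10) - no unilateral deviation beneficial
(Concert, Concert): (10, 23) - no unilateral deviation beneficial
Mixed NE: P1 plays Movie with p = 0.697, P2 plays Movie with q = 0.303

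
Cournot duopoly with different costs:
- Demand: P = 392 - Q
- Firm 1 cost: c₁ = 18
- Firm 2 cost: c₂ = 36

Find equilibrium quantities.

q₁* = 130.67, q₂* = 112.67

Work:
Reaction: q₁ = (392 - 18 - q₂)/2
Reaction: q₂ = (392 - 36 - q₁)/2
Solve simultaneously:
q₁* = (392 - 2×18 + 36)/3 = 130.67
q₂* = (392 - 2×36 + 18)/3 = 112.67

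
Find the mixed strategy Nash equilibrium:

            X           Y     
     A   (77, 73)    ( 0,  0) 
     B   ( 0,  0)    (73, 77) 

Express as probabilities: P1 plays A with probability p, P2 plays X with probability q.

p = 0.5133, q = 0.4867

Work:
Find probabilities that make opponent indifferent:
P2 chooses q to make P1 indifferent between A and B
P1 chooses p to make P2 indifferent between X and Y
Mixed NE: P1 plays (A: 0.5133, B: 0.4867), P2 plays (X: 0.4867, Y: 0.5133)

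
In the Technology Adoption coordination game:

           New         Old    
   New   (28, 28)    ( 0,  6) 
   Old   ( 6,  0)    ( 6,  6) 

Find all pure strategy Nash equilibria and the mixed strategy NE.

Pure NE: (New, New) and (Old, Old); Mixed NE: p = 0.2143, q = 0.2143

Work:
Check pure NE:
(New, New): (28, 28) - no unilateral deviation beneficial
(Old, Old): (6, 6) - no unilateral deviation beneficial
Mixed NE: P1 plays New with p = 0.2143, P2 plays New with q = 0.2143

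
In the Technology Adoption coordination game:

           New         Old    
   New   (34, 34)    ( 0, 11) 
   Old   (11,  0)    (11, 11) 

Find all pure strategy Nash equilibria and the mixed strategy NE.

Pure NE: (New, New) and (Old, Old); Mixed NE: p = 0.3235, q = 0.3235

Work:
Check pure NE:
(New, New): (34, 34) - no unilateral deviation beneficial
(Old, Old): (11, 11) - no unilateral deviation beneficial
Mixed NE: P1 plays New with p = 0.3235, P2 plays New with q = 0.3235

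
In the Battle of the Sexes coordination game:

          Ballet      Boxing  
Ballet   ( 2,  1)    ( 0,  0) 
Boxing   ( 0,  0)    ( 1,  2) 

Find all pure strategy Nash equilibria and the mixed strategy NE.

Pure NE: (Ballet, Ballet) and (Boxing, Boxing); Mixed NE: p = 0.6667, q = 0.3333

Work:
Check pure NE:
(Ballet, Ballet): (2, 1) - no unilateral deviation beneficial
(Boxing, Boxing): (1, 2) - no unilateral deviation beneficial
Mixed NE: P1 plays Ballet with p = 0.6667, P2 plays Ballet with q = 0.3333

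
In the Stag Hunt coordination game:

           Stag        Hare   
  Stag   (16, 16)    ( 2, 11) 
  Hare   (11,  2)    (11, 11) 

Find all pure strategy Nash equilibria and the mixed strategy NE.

Pure NE: (Stag, Stag) and (Hare, Hare); Mixed NE: p = 0.6429, q = 0.6429

Work:
Check pure NE:
(Stag, Stag): (16, 16) - no unilateral deviation beneficial
(Hare, Hare): (11, 11) - no unilateral deviation beneficial
Mixed NE: P1 plays Stag with p = 0.6429, P2 plays Stag with q = 0.6429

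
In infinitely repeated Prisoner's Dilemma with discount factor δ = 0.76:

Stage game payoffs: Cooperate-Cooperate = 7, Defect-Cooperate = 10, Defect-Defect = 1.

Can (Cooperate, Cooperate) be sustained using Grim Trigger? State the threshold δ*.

δ* = 0.3333; since δ = 0.76 ≥ 0.3333, cooperation can be sustained

Work:
For Grim Trigger:
Cooperate forever: 7/(1-δ)
Defect then punished: 10 + 1·δ/(1-δ)
Need: 7/(1-δ) ≥ 10 + 1·δ/(1-δ)
Solving: δ ≥ (T-R)/(T-P) = (10-7)/(10-1) = 0.3333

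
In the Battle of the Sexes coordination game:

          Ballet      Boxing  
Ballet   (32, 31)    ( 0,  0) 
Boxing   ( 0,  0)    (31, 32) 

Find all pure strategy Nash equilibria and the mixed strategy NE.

Pure NE: (Ballet, Ballet) and (Boxing, Boxing); Mixed NE: p = 0.5079, q = 0.4921

Work:
Check pure NE:
(Ballet, Ballet): (32, 31) - no unilateral deviation beneficial
(Boxing, Boxing): (31, 32) - no unilateral deviation beneficial
Mixed NE: P1 plays Ballet with p = 0.5079, P2 plays Ballet with q = 0.4921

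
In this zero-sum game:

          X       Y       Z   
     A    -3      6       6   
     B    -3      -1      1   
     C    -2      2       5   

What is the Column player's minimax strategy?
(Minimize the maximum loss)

Column should play X, value = -2

Work:
Column player minimizes Row's maximum payoff:
Column X: max payoff to Row = -2
Column Y: max payoff to Row = 6
Column Z: max payoff to Row = 6
Minimum is -2, achieved by column X.
Minimax strategy: X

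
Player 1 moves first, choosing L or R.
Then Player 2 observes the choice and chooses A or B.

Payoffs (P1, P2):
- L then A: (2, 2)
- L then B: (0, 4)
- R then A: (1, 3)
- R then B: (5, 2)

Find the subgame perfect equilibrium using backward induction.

P1 plays R, P2 plays B after L and A after R; Payoff (1, 3)

Work:
Backward induction:
After L: P2 chooses B → P1 gets 0
After R: P2 chooses A → P1 gets 1
P1 chooses R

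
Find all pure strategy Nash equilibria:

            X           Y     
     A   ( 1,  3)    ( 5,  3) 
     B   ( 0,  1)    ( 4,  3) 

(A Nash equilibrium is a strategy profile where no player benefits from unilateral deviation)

Nash equilibrium: (A, X), (A, Y)

Work:
Best responses:
  P1 vs X: payoffs [1, 0] → best response A (payoff 1)
  P1 vs Y: payoffs [5, 4] → best response A (payoff 5)
  P2 vs A: payoffs [3, 3] → best response X/Y (payoff 3)
  P2 vs B: payoffs [1, 3] → best response Y (payoff 3)
Mutual best responses: (A,X), (A,Y) → Nash equilibria.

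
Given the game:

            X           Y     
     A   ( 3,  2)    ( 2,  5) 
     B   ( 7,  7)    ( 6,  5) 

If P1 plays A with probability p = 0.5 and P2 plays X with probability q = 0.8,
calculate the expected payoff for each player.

E[P1] = 4.8, E[P2] = 4.6

Work:
E[P1] = p·q·π₁(A,X) + p·(1-q)·π₁(A,Y) + (1-p)·q·π₁(B,X) + (1-p)·(1-q)·π₁(B,Y)
= 0.5·0.8·3 + 0.5·0.2·2 + 0.5·0.8·7 + 0.5·0.2·6
= 4.8

E[P2] = 4.6 (similar calculation)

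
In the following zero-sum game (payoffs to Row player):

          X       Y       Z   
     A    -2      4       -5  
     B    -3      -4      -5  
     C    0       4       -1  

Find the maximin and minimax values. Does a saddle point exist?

Maximin = -1, Minimax = -1, Saddle: True

Work:
Row minimums: [-5, -5, -1] → maximin = -1
Column maximums: [0, 4, -1] → minimax = -1
Saddle point exists! Game value = -1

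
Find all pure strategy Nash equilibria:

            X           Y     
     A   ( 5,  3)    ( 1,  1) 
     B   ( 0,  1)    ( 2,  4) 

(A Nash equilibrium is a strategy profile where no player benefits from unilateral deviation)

Nash equilibrium: (A, X), (B, Y)

Work:
Best responses:
  P1 vs X: payoffs [5, 0] → best response A (payoff 5)
  P1 vs Y: payoffs [1, 2] → best response B (payoff 2)
  P2 vs A: payoffs [3, 1] → best response X (payoff 3)
  P2 vs B: payoffs [1, 4] → best response Y (payoff 4)
Mutual best responses: (A,X), (B,Y) → Nash equilibria.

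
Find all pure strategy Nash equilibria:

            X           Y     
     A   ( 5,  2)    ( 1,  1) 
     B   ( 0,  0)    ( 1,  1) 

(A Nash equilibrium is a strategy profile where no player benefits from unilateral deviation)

Nash equilibrium: (A, X), (B, Y)

Work:
Best responses:
  P1 vs X: payoffs [5, 0] → best response A (payoff 5)
  P1 vs Y: payoffs [1, 1] → best response A/B (payoff 1)
  P2 vs A: payoffs [2, 1] → best response X (payoff 2)
  P2 vs B: payoffs [0, 1] → best response Y (payoff 1)
Mutual best responses: (A,X), (B,Y) → Nash equilibria.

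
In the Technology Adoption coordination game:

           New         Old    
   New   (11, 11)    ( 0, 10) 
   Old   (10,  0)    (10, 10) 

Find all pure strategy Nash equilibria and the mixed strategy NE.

Pure NE: (New, New) and (Old, Old); Mixed NE: p = 0.9091, q = 0.9091

Work:
Check pure NE:
(New, New): (11, 11) - no unilateral deviation beneficial
(Old, Old): (10, 10) - no unilateral deviation beneficial
Mixed NE: P1 plays New with p = 0.9091, P2 plays New with q = 0.9091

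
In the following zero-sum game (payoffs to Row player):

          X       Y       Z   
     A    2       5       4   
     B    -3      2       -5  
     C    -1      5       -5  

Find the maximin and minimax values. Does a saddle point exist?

Maximin = 2, Minimax = 2, Saddle: True

Work:
Row minimums: [2, -5, -5] → maximin = 2
Column maximums: [2, 5, 4] → minimax = 2
Saddle point exists! Game value = 2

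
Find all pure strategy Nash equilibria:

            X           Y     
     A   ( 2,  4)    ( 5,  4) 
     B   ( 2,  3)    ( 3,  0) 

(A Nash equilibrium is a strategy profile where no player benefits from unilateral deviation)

Nash equilibrium: (A, X), (A, Y), (B, X)

Work:
Best responses:
  P1 vs X: payoffs [2, 2] → best response A/B (payoff 2)
  P1 vs Y: payoffs [5, 3] → best response A (payoff 5)
  P2 vs A: payoffs [4, 4] → best response X/Y (payoff 4)
  P2 vs B: payoffs [3, 0] → best response X (payoff 3)
Mutual best responses: (A,X), (A,Y), (B,X) → Nash equilibria.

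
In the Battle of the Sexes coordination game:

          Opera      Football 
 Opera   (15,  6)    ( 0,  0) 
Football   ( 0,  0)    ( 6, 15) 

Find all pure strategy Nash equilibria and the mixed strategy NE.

Pure NE: (Opera, Opera) and (Football, Football); Mixed NE: p = 0.7143, q = 0.2857

Work:
Check pure NE:
(Opera, Opera): (15, 6) - no unilateral deviation beneficial
(Football, Football): (6, 15) - no unilateral deviation beneficial
Mixed NE: P1 plays Opera with p = 0.7143, P2 plays Opera with q = 0.2857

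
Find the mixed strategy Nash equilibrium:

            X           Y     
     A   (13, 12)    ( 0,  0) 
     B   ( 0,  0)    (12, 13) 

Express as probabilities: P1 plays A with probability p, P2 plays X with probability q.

p = 0.52, q = 0.48

Work:
Find probabilities that make opponent indifferent:
P2 chooses q to make P1 indifferent between A and B
P1 chooses p to make P2 indifferent between X and Y
Mixed NE: P1 plays (A: 0.52, B: 0.48), P2 plays (X: 0.48, Y: 0.52)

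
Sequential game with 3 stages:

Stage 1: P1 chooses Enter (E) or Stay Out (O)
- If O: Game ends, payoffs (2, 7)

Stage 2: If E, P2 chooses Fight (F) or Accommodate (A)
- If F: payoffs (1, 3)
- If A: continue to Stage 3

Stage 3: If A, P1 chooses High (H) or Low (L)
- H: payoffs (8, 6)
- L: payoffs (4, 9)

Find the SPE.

SPE: (E, A, H); Outcome (8, 6)

Work:
Stage 3: P1 chooses H (8 vs 4)
Stage 2: P2: F->3, A->6 (anticipating H). Choose A
Stage 1: P1: O->2, E->8 (anticipating A, H). Choose E
SPE path: E -> A -> H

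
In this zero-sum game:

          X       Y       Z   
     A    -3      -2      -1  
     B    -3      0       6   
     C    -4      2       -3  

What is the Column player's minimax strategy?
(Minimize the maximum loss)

Column should play X, value = -3

Work:
Column player minimizes Row's maximum payoff:
Column X: max payoff to Row = -3
Column Y: max payoff to Row = 2
Column Z: max payoff to Row = 6
Minimum is -3, achieved by column X.
Minimax strategy: X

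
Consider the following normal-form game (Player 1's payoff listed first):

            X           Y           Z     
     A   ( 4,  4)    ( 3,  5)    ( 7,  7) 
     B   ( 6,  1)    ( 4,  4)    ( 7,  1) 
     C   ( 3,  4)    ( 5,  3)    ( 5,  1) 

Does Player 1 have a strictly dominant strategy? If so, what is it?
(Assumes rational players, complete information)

No strictly dominant strategy exists for Player 1

Work:
A strategy strictly dominates another if it gives a strictly higher payoff against every opponent action. Compare each pair of P1's strategies column-by-column:
  A vs B: [4 vs 6, 3 vs 4, 7 vs 7] → A does not strictly dominate B (column X: 4 ≤ 6)
  A vs C: [4 vs 3, 3 vs 5, 7 vs 5] → A does not strictly dominate C (column Y: 3 ≤ 5)
  B vs A: [6 vs 4, 4 vs 3, 7 vs 7] → B does not strictly dominate A (column Z: 7 ≤ 7)
  B vs C: [6 vs 3, 4 vs 5, 7 vs 5] → B does not strictly dominate C (column Y: 4 ≤ 5)
  C vs A: [3 vs 4, 5 vs 3, 5 vs 7] → C does not strictly dominate A (column X: 3 ≤ 4)
  C vs B: [3 vs 6, 5 vs 4, 5 vs 7] → C does not strictly dominate B (column X: 3 ≤ 6)
No single strategy strictly dominates all others → no strictly dominant strategy.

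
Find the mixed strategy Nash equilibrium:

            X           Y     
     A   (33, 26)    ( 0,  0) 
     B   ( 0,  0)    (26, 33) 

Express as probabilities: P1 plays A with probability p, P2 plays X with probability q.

p = 0.5593, q = 0.4407

Work:
Find probabilities that make opponent indifferent:
P2 chooses q to make P1 indifferent between A and B
P1 chooses p to make P2 indifferent between X and Y
Mixed NE: P1 plays (A: 0.5593, B: 0.4407), P2 plays (X: 0.4407, Y: 0.5593)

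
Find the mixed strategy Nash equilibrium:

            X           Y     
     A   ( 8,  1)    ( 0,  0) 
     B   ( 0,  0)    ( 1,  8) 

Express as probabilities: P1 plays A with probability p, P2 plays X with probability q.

p = 0.8889, q = 0.1111

Work:
Find probabilities that make opponent indifferent:
P2 chooses q to make P1 indifferent between A and B
P1 chooses p to make P2 indifferent between X and Y
Mixed NE: P1 plays (A: 0.8889, B: 0.1111), P2 plays (X: 0.1111, Y: 0.8889)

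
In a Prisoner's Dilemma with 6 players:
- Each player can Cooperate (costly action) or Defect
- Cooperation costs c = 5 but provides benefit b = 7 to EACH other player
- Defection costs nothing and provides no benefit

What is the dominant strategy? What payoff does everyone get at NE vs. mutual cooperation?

Dominant: Defect; NE payoff = 0; Coop payoff = 30

Work:
Defect dominates (saves cost c = 5, benefit to others is external)
NE: All defect → everyone gets 0
If all cooperate: each receives (5)×7 - 5 = 30
Social dilemma: 30 > 0 but NE gives 0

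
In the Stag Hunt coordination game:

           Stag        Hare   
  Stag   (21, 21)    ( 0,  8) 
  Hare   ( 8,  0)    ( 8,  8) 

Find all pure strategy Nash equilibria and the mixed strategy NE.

Pure NE: (Stag, Stag) and (Hare, Hare); Mixed NE: p = 0.381, q = 0.381

Work:
Check pure NE:
(Stag, Stag): (21, 21) - no unilateral deviation beneficial
(Hare, Hare): (8, 8) - no unilateral deviation beneficial
Mixed NE: P1 plays Stag with p = 0.381, P2 plays Stag with q = 0.381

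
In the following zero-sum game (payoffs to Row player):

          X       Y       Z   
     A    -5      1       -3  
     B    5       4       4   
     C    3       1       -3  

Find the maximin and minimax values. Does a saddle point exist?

Maximin = 4, Minimax = 4, Saddle: True

Work:
Row minimums: [-5, 4, -3] → maximin = 4
Column maximums: [5, 4, 4] → minimax = 4
Saddle point exists! Game value = 4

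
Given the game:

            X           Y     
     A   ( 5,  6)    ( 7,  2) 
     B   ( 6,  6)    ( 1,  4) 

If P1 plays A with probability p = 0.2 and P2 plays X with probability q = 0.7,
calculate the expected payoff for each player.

E[P1] = 4.72, E[P2] = 5.28

Work:
E[P1] = p·q·π₁(A,X) + p·(1-q)·π₁(A,Y) + (1-p)·q·π₁(B,X) + (1-p)·(1-q)·π₁(B,Y)
= 0.2·0.7·5 + 0.2·0.3·7 + 0.8·0.7·6 + 0.8·0.3·1
= 4.72

E[P2] = 5.28 (similar calculation)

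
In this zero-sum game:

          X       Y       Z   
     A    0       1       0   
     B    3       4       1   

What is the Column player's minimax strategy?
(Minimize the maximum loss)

Column should play Z, value = 1

Work:
Column player minimizes Row's maximum payoff:
Column X: max payoff to Row = 3
Column Y: max payoff to Row = 4
Column Z: max payoff to Row = 1
Minimum is 1, achieved by column Z.
Minimax strategy: Z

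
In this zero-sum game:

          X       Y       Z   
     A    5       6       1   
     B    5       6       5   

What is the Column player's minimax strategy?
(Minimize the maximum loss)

Column should play X or Z (all achieve the minimum), value = 5

Work:
Column player minimizes Row's maximum payoff:
Column X: max payoff to Row = 5
Column Y: max payoff to Row = 6
Column Z: max payoff to Row = 5
Minimum is 5, achieved by columns X, Z (tied).
Each of X or Z is a minimax strategy.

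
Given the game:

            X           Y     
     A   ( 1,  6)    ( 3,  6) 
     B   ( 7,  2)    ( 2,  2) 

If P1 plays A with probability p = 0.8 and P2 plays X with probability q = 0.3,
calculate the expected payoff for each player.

E[P1] = 2.62, E[P2] = 5.2

Work:
E[P1] = p·q·π₁(A,X) + p·(1-q)·π₁(A,Y) + (1-p)·q·π₁(B,X) + (1-p)·(1-q)·π₁(B,Y)
= 0.8·0.3·1 + 0.8·0.7·3 + 0.2·0.3·7 + 0.2·0.7·2
= 2.62

E[P2] = 5.2 (similar calculation)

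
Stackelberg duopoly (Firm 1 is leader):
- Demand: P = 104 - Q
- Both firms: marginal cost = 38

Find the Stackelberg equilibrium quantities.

q₁* (leader) = 33.0, q₂* (follower) = 16.5

Work:
Follower's reaction: q₂ = (a - c - q₁)/2
Leader substitutes: π₁ = q₁·(a - q₁ - (a-c-q₁)/2 - c)
FOC: q₁* = (104 - 38)/2 = 33.00
Then: q₂* = (104 - 38 - 33.0)/2 = 16.50
Leader has first-mover advantage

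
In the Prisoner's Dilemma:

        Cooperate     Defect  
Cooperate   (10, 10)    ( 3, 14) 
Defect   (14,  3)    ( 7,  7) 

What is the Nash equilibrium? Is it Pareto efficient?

(Defect, Defect) is NE; not Pareto efficient

Work:
Defect dominates Cooperate for both players:
If P2 cooperates: Defect (14) > Cooperate (10)
If P2 defects: Defect (7) > Cooperate (3)
NE: (Defect, Defect) with payoff (7, 7)
But (Cooperate, Cooperate) = (10, 10) Pareto dominates (7, 7)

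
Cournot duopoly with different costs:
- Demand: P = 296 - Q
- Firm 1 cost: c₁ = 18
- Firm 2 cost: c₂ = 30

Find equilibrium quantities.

q₁* = 96.67, q₂* = 84.67

Work:
Reaction: q₁ = (296 - 18 - q₂)/2
Reaction: q₂ = (296 - 30 - q₁)/2
Solve simultaneously:
q₁* = (296 - 2×18 + 30)/3 = 96.67
q₂* = (296 - 2×30 + 18)/3 = 84.67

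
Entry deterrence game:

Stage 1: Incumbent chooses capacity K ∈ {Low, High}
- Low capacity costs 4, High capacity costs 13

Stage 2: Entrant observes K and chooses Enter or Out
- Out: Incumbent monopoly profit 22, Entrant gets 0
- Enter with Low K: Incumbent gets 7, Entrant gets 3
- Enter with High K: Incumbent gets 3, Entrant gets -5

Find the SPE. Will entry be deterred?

SPE: (High, Enter|Low, Out|High); Entry deterred. Incumbent net profit = 9

Work:
After Low K: Entrant enters (3 > 0)
After High K: Entrant stays out (-5 < 0)
Incumbent: Low → 7−4=3, High → 22−13=9
Incumbent chooses High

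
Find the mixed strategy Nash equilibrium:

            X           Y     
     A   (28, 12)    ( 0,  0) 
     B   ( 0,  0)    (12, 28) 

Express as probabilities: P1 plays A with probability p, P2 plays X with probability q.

p = 0.7, q = 0.3

Work:
Find probabilities that make opponent indifferent:
P2 chooses q to make P1 indifferent between A and B
P1 chooses p to make P2 indifferent between X and Y
Mixed NE: P1 plays (A: 0.7, B: 0.3), P2 plays (X: 0.3, Y: 0.7)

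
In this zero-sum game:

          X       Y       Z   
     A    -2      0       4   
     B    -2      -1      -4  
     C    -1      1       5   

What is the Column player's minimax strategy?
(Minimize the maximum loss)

Column should play X, value = -1

Work:
Column player minimizes Row's maximum payoff:
Column X: max payoff to Row = -1
Column Y: max payoff to Row = 1
Column Z: max payoff to Row = 5
Minimum is -1, achieved by column X.
Minimax strategy: X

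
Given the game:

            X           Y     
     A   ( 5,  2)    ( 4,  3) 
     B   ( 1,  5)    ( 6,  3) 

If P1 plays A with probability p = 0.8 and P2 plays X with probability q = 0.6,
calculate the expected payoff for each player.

E[P1] = 4.28, E[P2] = 2.76

Work:
E[P1] = p·q·π₁(A,X) + p·(1-q)·π₁(A,Y) + (1-p)·q·π₁(B,X) + (1-p)·(1-q)·π₁(B,Y)
= 0.8·0.6·5 + 0.8·0.4·4 + 0.2·0.6·1 + 0.2·0.4·6
= 4.28

E[P2] = 2.76 (similar calculation)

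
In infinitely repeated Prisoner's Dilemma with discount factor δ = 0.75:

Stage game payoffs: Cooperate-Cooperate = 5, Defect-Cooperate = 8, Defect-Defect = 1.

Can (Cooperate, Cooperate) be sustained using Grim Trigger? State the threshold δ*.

δ* = 0.4286; since δ = 0.75 ≥ 0.4286, cooperation can be sustained

Work:
For Grim Trigger:
Cooperate forever: 5/(1-δ)
Defect then punished: 8 + 1·δ/(1-δ)
Need: 5/(1-δ) ≥ 8 + 1·δ/(1-δ)
Solving: δ ≥ (T-R)/(T-P) = (8-5)/(8-1) = 0.4286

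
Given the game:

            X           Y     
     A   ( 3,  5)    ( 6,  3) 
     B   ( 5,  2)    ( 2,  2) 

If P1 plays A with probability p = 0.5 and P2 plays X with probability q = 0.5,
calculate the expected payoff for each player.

E[P1] = 4.0, E[P2] = 3.0

Work:
E[P1] = p·q·π₁(A,X) + p·(1-q)·π₁(A,Y) + (1-p)·q·π₁(B,X) + (1-p)·(1-q)·π₁(B,Y)
= 0.5·0.5·3 + 0.5·0.5·6 + 0.5·0.5·5 + 0.5·0.5·2
= 4.0

E[P2] = 3.0 (similar calculation)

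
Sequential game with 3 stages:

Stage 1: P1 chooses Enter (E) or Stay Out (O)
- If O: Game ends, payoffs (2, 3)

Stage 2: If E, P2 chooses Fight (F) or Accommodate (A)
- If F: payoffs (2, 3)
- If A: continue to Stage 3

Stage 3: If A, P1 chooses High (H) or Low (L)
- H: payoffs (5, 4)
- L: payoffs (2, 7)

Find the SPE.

SPE: (E, A, H); Outcome (5, 4)

Work:
Stage 3: P1 chooses H (5 vs 2)
Stage 2: P2: F->3, A->4 (anticipating H). Choose A
Stage 1: P1: O->2, E->5 (anticipating A, H). Choose E
SPE path: E -> A -> H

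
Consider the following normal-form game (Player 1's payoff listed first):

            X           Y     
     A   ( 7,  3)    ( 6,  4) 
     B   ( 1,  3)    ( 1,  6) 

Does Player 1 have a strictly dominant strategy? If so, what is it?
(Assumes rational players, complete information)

Yes, Player 1's strictly dominant strategy is A

Work:
A strategy strictly dominates another if it gives a strictly higher payoff against every opponent action. Compare each pair of P1's strategies column-by-column:
  A vs B: [7 vs 1, 6 vs 1] → A strictly dominates B
  B vs A: [1 vs 7, 1 vs 6] → B does not strictly dominate A (column X: 1 ≤ 7)
A strictly dominates every other strategy → strictly dominant.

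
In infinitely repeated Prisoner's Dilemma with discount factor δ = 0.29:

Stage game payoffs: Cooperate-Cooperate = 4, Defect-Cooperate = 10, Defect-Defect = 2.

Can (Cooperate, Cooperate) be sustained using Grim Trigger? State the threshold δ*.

δ* = 0.75; since δ = 0.29 < 0.75, cooperation cannot be sustained

Work:
For Grim Trigger:
Cooperate forever: 4/(1-δ)
Defect then punished: 10 + 2·δ/(1-δ)
Need: 4/(1-δ) ≥ 10 + 2·δ/(1-δ)
Solving: δ ≥ (T-R)/(T-P) = (10-4)/(10-2) = 0.75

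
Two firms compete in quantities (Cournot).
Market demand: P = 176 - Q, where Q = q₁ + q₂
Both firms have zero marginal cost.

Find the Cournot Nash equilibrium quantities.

q₁* = q₂* = 58.67; P* = 58.67

Work:
Profit: π_i = P·q_i = (a - q_i - q_j)·q_i
FOC: ∂π_i/∂q_i = a - 2q_i - q_j = 0
Reaction function: q_i = (176 - q_j)/2
Symmetry: q* = 176/3 = 58.67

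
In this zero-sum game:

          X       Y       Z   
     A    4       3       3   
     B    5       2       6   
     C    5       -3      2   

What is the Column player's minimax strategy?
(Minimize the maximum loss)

Column should play Y, value = 3

Work:
Column player minimizes Row's maximum payoff:
Column X: max payoff to Row = 5
Column Y: max payoff to Row = 3
Column Z: max payoff to Row = 6
Minimum is 3, achieved by column Y.
Minimax strategy: Y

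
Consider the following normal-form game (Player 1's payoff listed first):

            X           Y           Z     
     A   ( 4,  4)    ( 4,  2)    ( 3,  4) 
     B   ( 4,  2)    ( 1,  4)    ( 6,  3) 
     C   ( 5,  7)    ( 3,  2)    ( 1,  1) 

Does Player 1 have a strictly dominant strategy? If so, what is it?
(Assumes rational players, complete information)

No strictly dominant strategy exists for Player 1

Work:
A strategy strictly dominates another if it gives a strictly higher payoff against every opponent action. Compare each pair of P1's strategies column-by-column:
  A vs B: [4 vs 4, 4 vs 1, 3 vs 6] → A does not strictly dominate B (column X: 4 ≤ 4)
  A vs C: [4 vs 5, 4 vs 3, 3 vs 1] → A does not strictly dominate C (column X: 4 ≤ 5)
  B vs A: [4 vs 4, 1 vs 4, 6 vs 3] → B does not strictly dominate A (column X: 4 ≤ 4)
  B vs C: [4 vs 5, 1 vs 3, 6 vs 1] → B does not strictly dominate C (column X: 4 ≤ 5)
  C vs A: [5 vs 4, 3 vs 4, 1 vs 3] → C does not strictly dominate A (column Y: 3 ≤ 4)
  C vs B: [5 vs 4, 3 vs 1, 1 vs 6] → C does not strictly dominate B (column Z: 1 ≤ 6)
No single strategy strictly dominates all others → no strictly dominant strategy.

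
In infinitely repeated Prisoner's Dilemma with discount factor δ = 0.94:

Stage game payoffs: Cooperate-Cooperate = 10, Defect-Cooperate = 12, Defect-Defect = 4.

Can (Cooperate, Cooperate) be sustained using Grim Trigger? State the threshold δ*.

δ* = 0.25; since δ = 0.94 ≥ 0.25, cooperation can be sustained

Work:
For Grim Trigger:
Cooperate forever: 10/(1-δ)
Defect then punished: 12 + 4·δ/(1-δ)
Need: 10/(1-δ) ≥ 12 + 4·δ/(1-δ)
Solving: δ ≥ (T-R)/(T-P) = (12-10)/(12-4) = 0.25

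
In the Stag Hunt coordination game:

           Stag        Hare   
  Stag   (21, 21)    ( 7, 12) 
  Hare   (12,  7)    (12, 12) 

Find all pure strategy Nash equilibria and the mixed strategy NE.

Pure NE: (Stag, Stag) and (Hare, Hare); Mixed NE: p = 0.3571, q = 0.3571

Work:
Check pure NE:
(Stag, Stag): (21, 21) - no unilateral deviation beneficial
(Hare, Hare): (12, 12) - no unilateral deviation beneficial
Mixed NE: P1 plays Stag with p = 0.3571, P2 plays Stag with q = 0.3571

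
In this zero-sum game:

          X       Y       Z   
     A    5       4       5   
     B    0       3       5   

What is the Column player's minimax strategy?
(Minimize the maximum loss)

Column should play Y, value = 4

Work:
Column player minimizes Row's maximum payoff:
Column X: max payoff to Row = 5
Column Y: max payoff to Row = 4
Column Z: max payoff to Row = 5
Minimum is 4, achieved by column Y.
Minimax strategy: Y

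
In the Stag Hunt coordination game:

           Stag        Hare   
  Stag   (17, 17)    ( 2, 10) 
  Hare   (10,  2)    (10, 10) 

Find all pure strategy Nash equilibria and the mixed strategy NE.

Pure NE: (Stag, Stag) and (Hare, Hare); Mixed NE: p = 0.5333, q = 0.5333

Work:
Check pure NE:
(Stag, Stag): (17, 17) - no unilateral deviation beneficial
(Hare, Hare): (10, 10) - no unilateral deviation beneficial
Mixed NE: P1 plays Stag with p = 0.5333, P2 plays Stag with q = 0.5333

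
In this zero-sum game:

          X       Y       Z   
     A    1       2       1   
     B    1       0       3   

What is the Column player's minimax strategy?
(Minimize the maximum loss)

Column should play X, value = 1

Work:
Column player minimizes Row's maximum payoff:
Column X: max payoff to Row = 1
Column Y: max payoff to Row = 2
Column Z: max payoff to Row = 3
Minimum is 1, achieved by column X.
Minimax strategy: X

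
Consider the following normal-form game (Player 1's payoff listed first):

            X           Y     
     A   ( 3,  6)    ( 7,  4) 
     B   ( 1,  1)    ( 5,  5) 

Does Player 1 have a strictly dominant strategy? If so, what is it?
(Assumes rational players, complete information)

Yes, Player 1's strictly dominant strategy is A

Work:
A strategy strictly dominates another if it gives a strictly higher payoff against every opponent action. Compare each pair of P1's strategies column-by-column:
  A vs B: [3 vs 1, 7 vs 5] → A strictly dominates B
  B vs A: [1 vs 3, 5 vs 7] → B does not strictly dominate A (column X: 1 ≤ 3)
A strictly dominates every other strategy → strictly dominant.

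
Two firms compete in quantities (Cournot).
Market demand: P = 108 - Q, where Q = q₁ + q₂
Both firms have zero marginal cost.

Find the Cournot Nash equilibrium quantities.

q₁* = q₂* = 36.0; P* = 36.0

Work:
Profit: π_i = P·q_i = (a - q_i - q_j)·q_i
FOC: ∂π_i/∂q_i = a - 2q_i - q_j = 0
Reaction function: q_i = (108 - q_j)/2
Symmetry: q* = 108/3 = 36.0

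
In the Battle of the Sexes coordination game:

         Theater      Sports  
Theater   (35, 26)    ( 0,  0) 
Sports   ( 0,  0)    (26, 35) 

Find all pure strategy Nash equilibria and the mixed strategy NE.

Pure NE: (Theater, Theater) and (Sports, Sports); Mixed NE: p = 0.5738, q = 0.4262

Work:
Check pure NE:
(Theater, Theater): (35, 26) - no unilateral deviation beneficial
(Sports, Sports): (26, 35) - no unilateral deviation beneficial
Mixed NE: P1 plays Theater with p = 0.5738, P2 plays Theater with q = 0.4262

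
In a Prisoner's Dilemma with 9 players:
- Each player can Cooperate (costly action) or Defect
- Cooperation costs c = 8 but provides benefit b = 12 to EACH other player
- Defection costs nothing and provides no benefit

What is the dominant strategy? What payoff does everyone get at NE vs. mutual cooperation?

Dominant: Defect; NE payoff = 0; Coop payoff = 88

Work:
Defect dominates (saves cost c = 8, benefit to others is external)
NE: All defect → everyone gets 0
If all cooperate: each receives (8)×12 - 8 = 88
Social dilemma: 88 > 0 but NE gives 0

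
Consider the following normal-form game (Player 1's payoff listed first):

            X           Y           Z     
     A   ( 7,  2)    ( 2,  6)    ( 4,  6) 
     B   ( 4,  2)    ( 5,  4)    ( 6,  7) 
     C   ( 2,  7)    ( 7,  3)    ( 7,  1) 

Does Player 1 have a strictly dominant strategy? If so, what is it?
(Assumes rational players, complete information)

No strictly dominant strategy exists for Player 1

Work:
A strategy strictly dominates another if it gives a strictly higher payoff against every opponent action. Compare each pair of P1's strategies column-by-column:
  A vs B: [7 vs 4, 2 vs 5, 4 vs 6] → A does not strictly dominate B (column Y: 2 ≤ 5)
  A vs C: [7 vs 2, 2 vs 7, 4 vs 7] → A does not strictly dominate C (column Y: 2 ≤ 7)
  B vs A: [4 vs 7, 5 vs 2, 6 vs 4] → B does not strictly dominate A (column X: 4 ≤ 7)
  B vs C: [4 vs 2, 5 vs 7, 6 vs 7] → B does not strictly dominate C (column Y: 5 ≤ 7)
  C vs A: [2 vs 7, 7 vs 2, 7 vs 4] → C does not strictly dominate A (column X: 2 ≤ 7)
  C vs B: [2 vs 4, 7 vs 5, 7 vs 6] → C does not strictly dominate B (column X: 2 ≤ 4)
No single strategy strictly dominates all others → no strictly dominant strategy.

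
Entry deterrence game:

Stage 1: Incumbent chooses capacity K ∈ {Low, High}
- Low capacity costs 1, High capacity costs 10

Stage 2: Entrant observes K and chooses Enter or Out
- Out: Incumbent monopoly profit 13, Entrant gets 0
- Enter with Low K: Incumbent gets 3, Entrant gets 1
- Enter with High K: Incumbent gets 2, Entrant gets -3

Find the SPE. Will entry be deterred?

SPE: (High, Enter|Low, Out|High); Entry deterred. Incumbent net profit = 3

Work:
After Low K: Entrant enters (1 > 0)
After High K: Entrant stays out (-3 < 0)
Incumbent: Low → 3−1=2, High → 13−10=3
Incumbent chooses High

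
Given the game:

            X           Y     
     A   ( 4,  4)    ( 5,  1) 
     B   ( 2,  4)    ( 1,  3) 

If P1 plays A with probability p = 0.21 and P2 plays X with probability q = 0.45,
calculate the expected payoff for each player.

E[P1] = 2.101, E[P2] = 3.219

Work:
E[P1] = p·q·π₁(A,X) + p·(1-q)·π₁(A,Y) + (1-p)·q·π₁(B,X) + (1-p)·(1-q)·π₁(B,Y)
= 0.21·0.45·4 + 0.21·0.55·5 + 0.79·0.45·2 + 0.79·0.55·1
= 2.101

E[P2] = 3.219 (similar calculation)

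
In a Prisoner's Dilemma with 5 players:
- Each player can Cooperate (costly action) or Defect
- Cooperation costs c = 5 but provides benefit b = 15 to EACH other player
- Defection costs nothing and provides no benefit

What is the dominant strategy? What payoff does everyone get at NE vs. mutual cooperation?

Dominant: Defect; NE payoff = 0; Coop payoff = 55

Work:
Defect dominates (saves cost c = 5, benefit to others is external)
NE: All defect → everyone gets 0
If all cooperate: each receives (4)×15 - 5 = 55
Social dilemma: 55 > 0 but NE gives 0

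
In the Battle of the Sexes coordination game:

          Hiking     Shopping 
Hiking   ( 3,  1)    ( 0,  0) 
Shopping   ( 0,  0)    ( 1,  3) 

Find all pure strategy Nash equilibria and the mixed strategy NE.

Pure NE: (Hiking, Hiking) and (Shopping, Shopping); Mixed NE: p = 0.75, q = 0.25

Work:
Check pure NE:
(Hiking, Hiking): (3, 1) - no unilateral deviation beneficial
(Shopping, Shopping): (1, 3) - no unilateral deviation beneficial
Mixed NE: P1 plays Hiking with p = 0.75, P2 plays Hiking with q = 0.25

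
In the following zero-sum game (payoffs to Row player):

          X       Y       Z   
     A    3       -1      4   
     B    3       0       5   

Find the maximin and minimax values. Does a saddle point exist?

Maximin = 0, Minimax = 0, Saddle: True

Work:
Row minimums: [-1, 0] → maximin = 0
Column maximums: [3, 0, 5] → minimax = 0
Saddle point exists! Game value = 0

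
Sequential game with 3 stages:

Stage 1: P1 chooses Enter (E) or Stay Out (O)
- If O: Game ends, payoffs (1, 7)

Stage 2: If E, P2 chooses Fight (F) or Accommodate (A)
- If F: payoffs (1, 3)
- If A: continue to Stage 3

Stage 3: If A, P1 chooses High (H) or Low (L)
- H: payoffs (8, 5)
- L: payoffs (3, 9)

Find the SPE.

SPE: (E, A, H); Outcome (8, 5)

Work:
Stage 3: P1 chooses H (8 vs 3)
Stage 2: P2: F->3, A->5 (anticipating H). Choose A
Stage 1: P1: O->1, E->8 (anticipating A, H). Choose E
SPE path: E -> A -> H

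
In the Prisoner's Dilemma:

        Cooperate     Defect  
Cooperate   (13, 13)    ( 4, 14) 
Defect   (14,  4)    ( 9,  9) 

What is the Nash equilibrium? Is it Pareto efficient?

(Defect, Defect) is NE; not Pareto efficient

Work:
Defect dominates Cooperate for both players:
If P2 cooperates: Defect (14) > Cooperate (13)
If P2 defects: Defect (9) > Cooperate (4)
NE: (Defect, Defect) with payoff (9, 9)
But (Cooperate, Cooperate) = (13, 13) Pareto dominates (9, 9)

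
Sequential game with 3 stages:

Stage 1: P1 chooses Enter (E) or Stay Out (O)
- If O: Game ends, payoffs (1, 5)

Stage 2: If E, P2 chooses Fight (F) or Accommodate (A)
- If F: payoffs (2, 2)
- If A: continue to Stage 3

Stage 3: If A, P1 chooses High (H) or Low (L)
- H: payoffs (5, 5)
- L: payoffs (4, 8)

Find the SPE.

SPE: (E, A, H); Outcome (5, 5)

Work:
Stage 3: P1 chooses H (5 vs 4)
Stage 2: P2: F->2, A->5 (anticipating H). Choose A
Stage 1: P1: O->1, E->5 (anticipating A, H). Choose E
SPE path: E -> A -> H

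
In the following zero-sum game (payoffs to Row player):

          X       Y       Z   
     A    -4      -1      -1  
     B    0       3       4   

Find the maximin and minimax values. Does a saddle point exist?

Maximin = 0, Minimax = 0, Saddle: True

Work:
Row minimums: [-4, 0] → maximin = 0
Column maximums: [0, 3, 4] → minimax = 0
Saddle point exists! Game value = 0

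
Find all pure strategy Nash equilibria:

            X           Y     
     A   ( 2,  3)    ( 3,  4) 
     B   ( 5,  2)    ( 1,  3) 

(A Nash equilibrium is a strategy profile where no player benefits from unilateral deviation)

Nash equilibrium: (A, Y)

Work:
Best responses:
  P1 vs X: payoffs [2, 5] → best response B (payoff 5)
  P1 vs Y: payoffs [3, 1] → best response A (payoff 3)
  P2 vs A: payoffs [3, 4] → best response Y (payoff 4)
  P2 vs B: payoffs [2, 3] → best response Y (payoff 3)
Mutual best responses: (A,Y) → Nash equilibria.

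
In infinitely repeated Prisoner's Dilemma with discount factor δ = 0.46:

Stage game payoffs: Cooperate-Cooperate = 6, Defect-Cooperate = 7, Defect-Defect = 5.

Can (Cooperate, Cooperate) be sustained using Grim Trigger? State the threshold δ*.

δ* = 0.5; since δ = 0.46 < 0.5, cooperation cannot be sustained

Work:
For Grim Trigger:
Cooperate forever: 6/(1-δ)
Defect then punished: 7 + 5·δ/(1-δ)
Need: 6/(1-δ) ≥ 7 + 5·δ/(1-δ)
Solving: δ ≥ (T-R)/(T-P) = (7-6)/(7-5) = 0.5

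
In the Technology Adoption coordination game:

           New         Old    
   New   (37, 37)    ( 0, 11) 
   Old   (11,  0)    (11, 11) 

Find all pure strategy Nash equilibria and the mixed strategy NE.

Pure NE: (New, New) and (Old, Old); Mixed NE: p = 0.2973, q = 0.2973

Work:
Check pure NE:
(New, New): (37, 37) - no unilateral deviation beneficial
(Old, Old): (11, 11) - no unilateral deviation beneficial
Mixed NE: P1 plays New with p = 0.2973, P2 plays New with q = 0.2973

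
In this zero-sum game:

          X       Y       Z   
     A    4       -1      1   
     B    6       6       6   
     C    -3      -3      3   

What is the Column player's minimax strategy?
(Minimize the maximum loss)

Column should play X or Y or Z (all achieve the minimum), value = 6

Work:
Column player minimizes Row's maximum payoff:
Column X: max payoff to Row = 6
Column Y: max payoff to Row = 6
Column Z: max payoff to Row = 6
Minimum is 6, achieved by columns X, Y, Z (tied).
Each of X or Y or Z is a minimax strategy.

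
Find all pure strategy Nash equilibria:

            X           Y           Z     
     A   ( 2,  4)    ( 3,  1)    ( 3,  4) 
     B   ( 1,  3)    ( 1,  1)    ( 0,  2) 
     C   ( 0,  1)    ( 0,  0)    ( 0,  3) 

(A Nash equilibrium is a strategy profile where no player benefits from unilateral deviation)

Nash equilibrium: (A, X), (A, Z)

Work:
Best responses:
  P1 vs X: payoffs [2, 1, 0] → best response A (payoff 2)
  P1 vs Y: payoffs [3, 1, 0] → best response A (payoff 3)
  P1 vs Z: payoffs [3, 0, 0] → best response A (payoff 3)
  P2 vs A: payoffs [4, 1, 4] → best response X/Z (payoff 4)
  P2 vs B: payoffs [3, 1, 2] → best response X (payoff 3)
  P2 vs C: payoffs [1, 0, 3] → best response Z (payoff 3)
Mutual best responses: (A,X), (A,Z) → Nash equilibria.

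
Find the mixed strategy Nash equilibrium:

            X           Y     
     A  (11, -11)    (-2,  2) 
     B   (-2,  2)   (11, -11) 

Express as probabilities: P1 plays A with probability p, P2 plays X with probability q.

p = 0.5, q = 0.5

Work:
Find probabilities that make opponent indifferent:
P2 chooses q to make P1 indifferent between A and B
P1 chooses p to make P2 indifferent between X and Y
Mixed NE: P1 plays (A: 0.5, B: 0.5), P2 plays (X: 0.5, Y: 0.5)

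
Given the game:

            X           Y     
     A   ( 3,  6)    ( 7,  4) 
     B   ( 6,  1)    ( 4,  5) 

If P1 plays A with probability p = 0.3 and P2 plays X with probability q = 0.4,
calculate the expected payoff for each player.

E[P1] = 4.98, E[P2] = 3.82

Work:
E[P1] = p·q·π₁(A,X) + p·(1-q)·π₁(A,Y) + (1-p)·q·π₁(B,X) + (1-p)·(1-q)·π₁(B,Y)
= 0.3·0.4·3 + 0.3·0.6·7 + 0.7·0.4·6 + 0.7·0.6·4
= 4.98

E[P2] = 3.82 (similar calculation)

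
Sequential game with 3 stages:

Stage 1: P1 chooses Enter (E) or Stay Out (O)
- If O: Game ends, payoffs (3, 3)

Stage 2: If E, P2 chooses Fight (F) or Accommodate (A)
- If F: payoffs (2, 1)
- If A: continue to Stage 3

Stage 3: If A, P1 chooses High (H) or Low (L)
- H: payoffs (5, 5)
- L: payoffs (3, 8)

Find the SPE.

SPE: (E, A, H); Outcome (5, 5)

Work:
Stage 3: P1 chooses H (5 vs 3)
Stage 2: P2: F->1, A->5 (anticipating H). Choose A
Stage 1: P1: O->3, E->5 (anticipating A, H). Choose E
SPE path: E -> A -> H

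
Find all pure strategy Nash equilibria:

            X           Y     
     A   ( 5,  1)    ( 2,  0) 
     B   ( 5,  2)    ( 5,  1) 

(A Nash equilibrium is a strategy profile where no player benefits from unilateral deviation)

Nash equilibrium: (A, X), (B, X)

Work:
Best responses:
  P1 vs X: payoffs [5, 5] → best response A/B (payoff 5)
  P1 vs Y: payoffs [2, 5] → best response B (payoff 5)
  P2 vs A: payoffs [1, 0] → best response X (payoff 1)
  P2 vs B: payoffs [2, 1] → best response X (payoff 2)
Mutual best responses: (A,X), (B,X) → Nash equilibria.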